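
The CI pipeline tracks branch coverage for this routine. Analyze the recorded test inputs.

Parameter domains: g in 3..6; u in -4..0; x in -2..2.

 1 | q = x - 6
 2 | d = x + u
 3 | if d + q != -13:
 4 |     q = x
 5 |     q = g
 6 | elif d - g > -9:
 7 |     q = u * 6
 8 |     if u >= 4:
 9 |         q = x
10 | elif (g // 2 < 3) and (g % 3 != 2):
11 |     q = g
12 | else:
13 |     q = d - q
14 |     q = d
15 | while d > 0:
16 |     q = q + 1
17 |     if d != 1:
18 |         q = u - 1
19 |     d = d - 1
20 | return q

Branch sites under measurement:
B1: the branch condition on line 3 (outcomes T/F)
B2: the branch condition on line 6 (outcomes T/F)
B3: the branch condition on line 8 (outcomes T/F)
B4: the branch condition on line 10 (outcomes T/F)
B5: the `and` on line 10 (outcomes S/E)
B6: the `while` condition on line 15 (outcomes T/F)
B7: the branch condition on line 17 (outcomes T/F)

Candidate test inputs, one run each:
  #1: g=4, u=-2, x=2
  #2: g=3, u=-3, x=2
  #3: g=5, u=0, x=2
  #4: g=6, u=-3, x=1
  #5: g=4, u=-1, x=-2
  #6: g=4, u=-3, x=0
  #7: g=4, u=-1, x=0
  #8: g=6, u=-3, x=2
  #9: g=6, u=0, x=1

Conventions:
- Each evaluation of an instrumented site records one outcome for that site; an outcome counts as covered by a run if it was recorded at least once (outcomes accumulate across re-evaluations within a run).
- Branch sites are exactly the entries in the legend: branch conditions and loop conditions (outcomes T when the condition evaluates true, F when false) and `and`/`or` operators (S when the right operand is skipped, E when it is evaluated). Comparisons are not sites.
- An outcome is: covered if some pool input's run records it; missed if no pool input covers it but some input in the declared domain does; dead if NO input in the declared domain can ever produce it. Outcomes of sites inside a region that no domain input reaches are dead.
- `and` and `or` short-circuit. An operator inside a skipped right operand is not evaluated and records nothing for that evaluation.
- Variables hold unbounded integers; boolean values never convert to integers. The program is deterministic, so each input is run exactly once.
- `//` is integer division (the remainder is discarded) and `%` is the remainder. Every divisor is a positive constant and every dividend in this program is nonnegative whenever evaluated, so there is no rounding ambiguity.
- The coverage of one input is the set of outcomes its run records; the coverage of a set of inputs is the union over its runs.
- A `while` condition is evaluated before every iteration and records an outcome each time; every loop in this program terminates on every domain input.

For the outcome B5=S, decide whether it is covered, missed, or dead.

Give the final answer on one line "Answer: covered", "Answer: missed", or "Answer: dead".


no pool input records B5=S
but domain input (g=6, u=-3, x=-2) does record it -> reachable, so missed
Answer: missed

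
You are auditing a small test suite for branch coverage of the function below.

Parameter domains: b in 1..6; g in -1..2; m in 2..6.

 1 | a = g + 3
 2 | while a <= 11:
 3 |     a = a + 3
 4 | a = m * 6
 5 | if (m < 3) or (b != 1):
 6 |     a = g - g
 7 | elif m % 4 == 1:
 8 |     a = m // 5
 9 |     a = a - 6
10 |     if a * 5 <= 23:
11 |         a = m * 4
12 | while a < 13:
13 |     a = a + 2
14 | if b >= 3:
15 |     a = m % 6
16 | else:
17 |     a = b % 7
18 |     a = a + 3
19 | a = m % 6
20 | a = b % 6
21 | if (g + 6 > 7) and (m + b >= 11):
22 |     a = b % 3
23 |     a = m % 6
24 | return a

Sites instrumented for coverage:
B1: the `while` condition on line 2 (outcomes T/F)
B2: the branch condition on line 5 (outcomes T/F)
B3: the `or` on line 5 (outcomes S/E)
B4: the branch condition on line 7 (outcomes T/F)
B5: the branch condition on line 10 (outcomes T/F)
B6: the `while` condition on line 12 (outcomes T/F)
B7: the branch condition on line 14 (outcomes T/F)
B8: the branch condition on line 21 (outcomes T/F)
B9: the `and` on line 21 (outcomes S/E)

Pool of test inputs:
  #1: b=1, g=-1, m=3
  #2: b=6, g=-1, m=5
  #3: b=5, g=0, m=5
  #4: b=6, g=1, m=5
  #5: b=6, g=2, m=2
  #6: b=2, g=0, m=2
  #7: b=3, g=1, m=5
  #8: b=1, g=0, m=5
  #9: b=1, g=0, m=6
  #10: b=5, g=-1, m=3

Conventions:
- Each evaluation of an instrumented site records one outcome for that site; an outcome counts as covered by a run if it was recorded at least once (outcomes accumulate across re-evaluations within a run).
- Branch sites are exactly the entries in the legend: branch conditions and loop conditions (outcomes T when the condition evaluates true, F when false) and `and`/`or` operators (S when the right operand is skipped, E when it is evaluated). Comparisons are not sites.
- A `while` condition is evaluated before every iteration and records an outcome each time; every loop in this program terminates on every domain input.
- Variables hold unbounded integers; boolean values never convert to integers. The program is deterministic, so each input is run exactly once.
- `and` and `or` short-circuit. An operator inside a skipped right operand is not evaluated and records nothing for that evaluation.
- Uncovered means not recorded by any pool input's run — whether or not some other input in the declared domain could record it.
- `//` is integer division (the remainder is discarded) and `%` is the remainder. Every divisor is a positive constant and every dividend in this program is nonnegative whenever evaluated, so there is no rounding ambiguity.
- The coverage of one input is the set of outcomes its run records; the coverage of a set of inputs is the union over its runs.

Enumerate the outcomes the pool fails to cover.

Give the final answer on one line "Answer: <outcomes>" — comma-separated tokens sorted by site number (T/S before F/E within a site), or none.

input #1, b=1, g=-1, m=3: outcomes B1=T, B1=F, B2=F, B3=E, B4=F, B6=F, B7=F, B8=F, B9=S
input #2, b=6, g=-1, m=5: outcomes B1=T, B1=F, B2=T, B3=E, B6=T, B6=F, B7=T, B8=F, B9=S
input #3, b=5, g=0, m=5: outcomes B1=T, B1=F, B2=T, B3=E, B6=T, B6=F, B7=T, B8=F, B9=S
input #4, b=6, g=1, m=5: outcomes B1=T, B1=F, B2=T, B3=E, B6=T, B6=F, B7=T, B8=F, B9=S
input #5, b=6, g=2, m=2: outcomes B1=T, B1=F, B2=T, B3=S, B6=T, B6=F, B7=T, B8=F, B9=E
input #6, b=2, g=0, m=2: outcomes B1=T, B1=F, B2=T, B3=S, B6=T, B6=F, B7=F, B8=F, B9=S
input #7, b=3, g=1, m=5: outcomes B1=T, B1=F, B2=T, B3=E, B6=T, B6=F, B7=T, B8=F, B9=S
input #8, b=1, g=0, m=5: outcomes B1=T, B1=F, B2=F, B3=E, B4=T, B5=T, B6=F, B7=F, B8=F, B9=S
input #9, b=1, g=0, m=6: outcomes B1=T, B1=F, B2=F, B3=E, B4=F, B6=F, B7=F, B8=F, B9=S
input #10, b=5, g=-1, m=3: outcomes B1=T, B1=F, B2=T, B3=E, B6=T, B6=F, B7=T, B8=F, B9=S
union over the pool: B1=T, B1=F, B2=T, B2=F, B3=S, B3=E, B4=T, B4=F, B5=T, B6=T, B6=F, B7=T, B7=F, B8=F, B9=S, B9=E
uncovered (2 of 18): B5=F, B8=T

Answer: B5=F, B8=T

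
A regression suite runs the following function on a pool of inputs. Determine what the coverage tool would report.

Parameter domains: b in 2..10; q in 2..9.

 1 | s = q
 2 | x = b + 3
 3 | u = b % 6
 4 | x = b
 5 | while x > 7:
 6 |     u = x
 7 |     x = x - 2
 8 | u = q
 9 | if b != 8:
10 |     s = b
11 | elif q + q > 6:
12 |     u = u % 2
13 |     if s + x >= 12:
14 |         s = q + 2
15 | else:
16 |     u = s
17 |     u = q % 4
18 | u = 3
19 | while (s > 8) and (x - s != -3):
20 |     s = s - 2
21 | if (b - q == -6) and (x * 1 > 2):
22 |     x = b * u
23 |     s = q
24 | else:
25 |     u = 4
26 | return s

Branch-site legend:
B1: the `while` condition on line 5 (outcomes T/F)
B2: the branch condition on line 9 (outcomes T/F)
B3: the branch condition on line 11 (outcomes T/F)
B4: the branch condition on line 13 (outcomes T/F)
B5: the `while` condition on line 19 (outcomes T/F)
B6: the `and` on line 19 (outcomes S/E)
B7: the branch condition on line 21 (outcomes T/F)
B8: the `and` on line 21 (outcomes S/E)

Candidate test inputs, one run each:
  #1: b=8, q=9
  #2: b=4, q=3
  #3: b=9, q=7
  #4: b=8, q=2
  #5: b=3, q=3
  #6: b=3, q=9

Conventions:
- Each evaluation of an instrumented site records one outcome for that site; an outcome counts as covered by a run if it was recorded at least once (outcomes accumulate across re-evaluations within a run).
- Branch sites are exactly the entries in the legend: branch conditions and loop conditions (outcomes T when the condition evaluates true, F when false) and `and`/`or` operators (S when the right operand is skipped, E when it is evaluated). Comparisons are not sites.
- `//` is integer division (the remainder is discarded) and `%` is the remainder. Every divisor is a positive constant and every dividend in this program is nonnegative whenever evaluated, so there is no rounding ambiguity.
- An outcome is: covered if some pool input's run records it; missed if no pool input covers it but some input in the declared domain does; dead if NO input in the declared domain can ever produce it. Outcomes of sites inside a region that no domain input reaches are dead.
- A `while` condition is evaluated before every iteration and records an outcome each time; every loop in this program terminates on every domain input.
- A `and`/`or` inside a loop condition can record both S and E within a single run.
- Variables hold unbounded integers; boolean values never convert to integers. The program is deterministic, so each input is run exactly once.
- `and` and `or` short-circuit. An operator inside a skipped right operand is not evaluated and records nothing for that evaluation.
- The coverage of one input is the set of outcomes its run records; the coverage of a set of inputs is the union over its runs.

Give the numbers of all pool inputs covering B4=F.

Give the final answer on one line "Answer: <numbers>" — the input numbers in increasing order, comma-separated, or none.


input #1 (b=8, q=9): never hits B4=F
input #2 (b=4, q=3): never hits B4=F
input #3 (b=9, q=7): never hits B4=F
input #4 (b=8, q=2): never hits B4=F
input #5 (b=3, q=3): never hits B4=F
input #6 (b=3, q=9): never hits B4=F
Answer: none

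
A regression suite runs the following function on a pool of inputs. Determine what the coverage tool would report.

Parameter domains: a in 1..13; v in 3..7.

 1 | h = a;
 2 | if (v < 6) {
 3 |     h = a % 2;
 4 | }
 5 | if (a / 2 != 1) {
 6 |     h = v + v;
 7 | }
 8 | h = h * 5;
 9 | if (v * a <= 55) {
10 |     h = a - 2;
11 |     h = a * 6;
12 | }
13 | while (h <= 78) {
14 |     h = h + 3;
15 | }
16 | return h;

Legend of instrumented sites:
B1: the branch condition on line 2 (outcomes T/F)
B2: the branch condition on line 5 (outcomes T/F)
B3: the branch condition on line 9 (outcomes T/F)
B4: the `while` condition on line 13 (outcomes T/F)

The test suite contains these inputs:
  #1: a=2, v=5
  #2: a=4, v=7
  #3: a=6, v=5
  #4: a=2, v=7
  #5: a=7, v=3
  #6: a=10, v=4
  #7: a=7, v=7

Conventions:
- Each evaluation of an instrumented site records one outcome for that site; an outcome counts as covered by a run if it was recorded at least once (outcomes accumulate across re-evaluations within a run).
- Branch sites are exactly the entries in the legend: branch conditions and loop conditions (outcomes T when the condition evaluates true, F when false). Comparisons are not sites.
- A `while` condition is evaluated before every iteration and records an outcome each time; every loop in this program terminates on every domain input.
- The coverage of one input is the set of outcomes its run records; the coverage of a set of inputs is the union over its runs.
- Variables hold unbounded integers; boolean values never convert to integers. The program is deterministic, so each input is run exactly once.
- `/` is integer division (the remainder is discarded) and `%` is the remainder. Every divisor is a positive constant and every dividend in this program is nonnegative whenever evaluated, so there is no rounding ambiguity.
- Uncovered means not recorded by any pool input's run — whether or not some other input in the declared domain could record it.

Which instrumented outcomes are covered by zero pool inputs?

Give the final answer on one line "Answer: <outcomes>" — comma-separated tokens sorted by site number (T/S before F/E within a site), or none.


input #1, a=2, v=5: outcomes B1=T, B2=F, B3=T, B4=T, B4=F
input #2, a=4, v=7: outcomes B1=F, B2=T, B3=T, B4=T, B4=F
input #3, a=6, v=5: outcomes B1=T, B2=T, B3=T, B4=T, B4=F
input #4, a=2, v=7: outcomes B1=F, B2=F, B3=T, B4=T, B4=F
input #5, a=7, v=3: outcomes B1=T, B2=T, B3=T, B4=T, B4=F
input #6, a=10, v=4: outcomes B1=T, B2=T, B3=T, B4=T, B4=F
input #7, a=7, v=7: outcomes B1=F, B2=T, B3=T, B4=T, B4=F
union over the pool: B1=T, B1=F, B2=T, B2=F, B3=T, B4=T, B4=F
uncovered (1 of 8): B3=F
Answer: B3=F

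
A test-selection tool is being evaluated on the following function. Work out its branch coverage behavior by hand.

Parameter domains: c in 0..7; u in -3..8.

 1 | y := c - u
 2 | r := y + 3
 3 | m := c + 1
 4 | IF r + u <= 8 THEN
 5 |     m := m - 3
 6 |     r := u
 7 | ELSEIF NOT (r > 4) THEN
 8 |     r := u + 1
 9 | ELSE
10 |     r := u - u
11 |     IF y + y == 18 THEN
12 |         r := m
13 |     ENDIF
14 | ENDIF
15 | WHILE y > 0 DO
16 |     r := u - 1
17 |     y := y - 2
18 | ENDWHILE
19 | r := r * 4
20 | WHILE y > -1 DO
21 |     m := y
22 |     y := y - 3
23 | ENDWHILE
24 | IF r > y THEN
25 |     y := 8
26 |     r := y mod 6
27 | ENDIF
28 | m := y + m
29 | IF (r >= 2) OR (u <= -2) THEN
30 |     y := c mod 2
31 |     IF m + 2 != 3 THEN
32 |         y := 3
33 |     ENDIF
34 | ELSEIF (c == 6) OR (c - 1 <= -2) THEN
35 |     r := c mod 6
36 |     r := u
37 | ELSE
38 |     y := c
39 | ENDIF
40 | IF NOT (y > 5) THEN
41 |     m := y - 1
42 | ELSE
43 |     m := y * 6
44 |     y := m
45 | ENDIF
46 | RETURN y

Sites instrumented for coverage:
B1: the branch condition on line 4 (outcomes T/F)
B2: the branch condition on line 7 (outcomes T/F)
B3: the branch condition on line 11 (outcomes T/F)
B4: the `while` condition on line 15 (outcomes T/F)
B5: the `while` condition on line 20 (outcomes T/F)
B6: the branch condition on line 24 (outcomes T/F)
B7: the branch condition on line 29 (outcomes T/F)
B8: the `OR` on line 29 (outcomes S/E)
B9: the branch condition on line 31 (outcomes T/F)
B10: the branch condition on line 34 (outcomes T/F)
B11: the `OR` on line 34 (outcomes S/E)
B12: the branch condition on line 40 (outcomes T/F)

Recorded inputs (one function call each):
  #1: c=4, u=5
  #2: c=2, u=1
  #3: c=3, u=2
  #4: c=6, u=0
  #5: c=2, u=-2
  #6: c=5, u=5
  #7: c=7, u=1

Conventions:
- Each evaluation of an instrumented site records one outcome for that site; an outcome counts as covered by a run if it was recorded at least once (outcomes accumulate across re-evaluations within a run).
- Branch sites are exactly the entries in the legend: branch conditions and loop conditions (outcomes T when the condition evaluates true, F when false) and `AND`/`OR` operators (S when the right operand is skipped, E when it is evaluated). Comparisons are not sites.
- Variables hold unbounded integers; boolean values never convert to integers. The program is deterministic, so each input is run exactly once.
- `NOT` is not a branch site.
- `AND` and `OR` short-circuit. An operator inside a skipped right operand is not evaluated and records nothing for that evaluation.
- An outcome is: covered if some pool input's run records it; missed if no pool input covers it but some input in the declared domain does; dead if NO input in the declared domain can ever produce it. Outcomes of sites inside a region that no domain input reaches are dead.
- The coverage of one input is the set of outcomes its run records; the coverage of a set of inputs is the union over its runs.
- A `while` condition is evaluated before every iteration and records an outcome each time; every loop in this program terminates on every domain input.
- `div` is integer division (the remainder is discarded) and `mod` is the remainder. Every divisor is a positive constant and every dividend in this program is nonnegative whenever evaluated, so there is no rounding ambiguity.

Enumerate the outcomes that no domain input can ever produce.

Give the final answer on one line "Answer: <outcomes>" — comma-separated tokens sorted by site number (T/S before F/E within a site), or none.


running all 96 domain inputs and tallying outcomes:
  reachable outcomes have witnesses, e.g. B1=T (e.g. c=0, u=-3), B1=F (e.g. c=6, u=-3), B2=T (e.g. c=6, u=5), B2=F (e.g. c=6, u=-3)
Answer: none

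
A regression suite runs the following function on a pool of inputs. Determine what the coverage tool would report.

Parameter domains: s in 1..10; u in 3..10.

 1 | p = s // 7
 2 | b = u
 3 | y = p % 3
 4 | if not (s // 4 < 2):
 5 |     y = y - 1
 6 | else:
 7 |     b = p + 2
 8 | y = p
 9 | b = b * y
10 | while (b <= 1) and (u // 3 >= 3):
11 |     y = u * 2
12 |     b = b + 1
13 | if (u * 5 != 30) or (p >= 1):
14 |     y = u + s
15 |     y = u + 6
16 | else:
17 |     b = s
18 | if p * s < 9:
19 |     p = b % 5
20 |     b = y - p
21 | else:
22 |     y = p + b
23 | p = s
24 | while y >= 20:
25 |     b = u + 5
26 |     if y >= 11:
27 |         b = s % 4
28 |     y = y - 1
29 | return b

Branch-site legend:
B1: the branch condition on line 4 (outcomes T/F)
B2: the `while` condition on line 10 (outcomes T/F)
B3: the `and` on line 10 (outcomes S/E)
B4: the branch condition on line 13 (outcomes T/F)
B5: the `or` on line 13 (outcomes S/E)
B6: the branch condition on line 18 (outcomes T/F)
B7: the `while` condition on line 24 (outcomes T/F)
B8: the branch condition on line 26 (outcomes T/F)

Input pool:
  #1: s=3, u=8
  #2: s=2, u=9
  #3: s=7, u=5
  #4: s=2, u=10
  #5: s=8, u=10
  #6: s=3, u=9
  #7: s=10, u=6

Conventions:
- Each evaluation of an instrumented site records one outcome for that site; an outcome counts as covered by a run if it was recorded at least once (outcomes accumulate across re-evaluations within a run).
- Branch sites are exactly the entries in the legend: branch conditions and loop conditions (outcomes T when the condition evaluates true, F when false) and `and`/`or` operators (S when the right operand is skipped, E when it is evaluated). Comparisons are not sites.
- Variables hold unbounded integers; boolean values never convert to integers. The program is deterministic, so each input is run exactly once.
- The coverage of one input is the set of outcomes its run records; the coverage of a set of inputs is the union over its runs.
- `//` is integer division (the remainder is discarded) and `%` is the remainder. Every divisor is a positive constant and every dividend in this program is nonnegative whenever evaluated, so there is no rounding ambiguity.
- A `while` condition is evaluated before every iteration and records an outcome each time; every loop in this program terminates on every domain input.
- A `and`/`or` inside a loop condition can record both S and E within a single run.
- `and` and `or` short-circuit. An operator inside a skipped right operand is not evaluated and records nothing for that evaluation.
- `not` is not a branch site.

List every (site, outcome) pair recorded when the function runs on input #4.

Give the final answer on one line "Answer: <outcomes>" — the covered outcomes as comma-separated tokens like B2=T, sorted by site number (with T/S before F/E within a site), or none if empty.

Event log for input #4 (s=2, u=10):
  B1->F, B3->E, B2->T, B3->E, B2->T, B3->S, B2->F, B5->S, B4->T, B6->T
  B7->F
deduplicating events, the covered set is: B1=F, B2=T, B2=F, B3=S, B3=E, B4=T, B5=S, B6=T, B7=F

Answer: B1=F, B2=T, B2=F, B3=S, B3=E, B4=T, B5=S, B6=T, B7=F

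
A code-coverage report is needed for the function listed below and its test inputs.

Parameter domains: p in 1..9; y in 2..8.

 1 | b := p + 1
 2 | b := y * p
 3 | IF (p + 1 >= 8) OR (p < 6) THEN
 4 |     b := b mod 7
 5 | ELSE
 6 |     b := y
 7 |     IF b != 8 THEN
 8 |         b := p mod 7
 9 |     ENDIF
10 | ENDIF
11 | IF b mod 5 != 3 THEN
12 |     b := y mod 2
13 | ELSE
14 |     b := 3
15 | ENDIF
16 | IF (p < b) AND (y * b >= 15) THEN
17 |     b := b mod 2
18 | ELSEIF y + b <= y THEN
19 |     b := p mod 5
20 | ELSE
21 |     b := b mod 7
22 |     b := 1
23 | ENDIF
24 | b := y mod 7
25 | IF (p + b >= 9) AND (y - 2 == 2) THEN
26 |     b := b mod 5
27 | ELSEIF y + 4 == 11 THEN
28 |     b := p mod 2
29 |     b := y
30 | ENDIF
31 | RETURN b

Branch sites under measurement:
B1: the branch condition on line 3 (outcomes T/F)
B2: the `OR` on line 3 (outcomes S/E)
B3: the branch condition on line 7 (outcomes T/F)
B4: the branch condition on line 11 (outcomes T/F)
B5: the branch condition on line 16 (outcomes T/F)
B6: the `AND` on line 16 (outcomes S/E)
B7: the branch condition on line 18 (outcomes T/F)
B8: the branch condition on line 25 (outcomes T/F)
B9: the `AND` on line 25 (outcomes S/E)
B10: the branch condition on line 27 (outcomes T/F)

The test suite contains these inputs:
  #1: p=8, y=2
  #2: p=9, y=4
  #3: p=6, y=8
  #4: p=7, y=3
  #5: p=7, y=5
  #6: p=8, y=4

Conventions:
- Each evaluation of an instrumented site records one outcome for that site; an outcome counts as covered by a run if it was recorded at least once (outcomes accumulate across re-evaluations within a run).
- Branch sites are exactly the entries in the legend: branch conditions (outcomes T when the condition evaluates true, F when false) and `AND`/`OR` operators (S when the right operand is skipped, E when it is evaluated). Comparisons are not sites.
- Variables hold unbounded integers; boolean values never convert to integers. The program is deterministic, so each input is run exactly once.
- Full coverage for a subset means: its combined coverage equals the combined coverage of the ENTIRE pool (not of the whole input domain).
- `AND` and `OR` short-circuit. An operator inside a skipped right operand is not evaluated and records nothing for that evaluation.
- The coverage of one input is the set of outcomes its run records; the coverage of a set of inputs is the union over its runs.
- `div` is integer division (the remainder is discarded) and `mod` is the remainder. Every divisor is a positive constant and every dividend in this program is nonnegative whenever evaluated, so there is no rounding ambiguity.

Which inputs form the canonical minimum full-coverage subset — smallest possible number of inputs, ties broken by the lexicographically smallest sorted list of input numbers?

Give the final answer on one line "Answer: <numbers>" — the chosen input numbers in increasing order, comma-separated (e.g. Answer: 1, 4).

input #1 (p=8, y=2): events B2->S, B1->T, B4->T, B6->S, B5->F, B7->T, B9->E, B8->F, B10->F; covers B1=T, B2=S, B4=T, B5=F, B6=S, B7=T, B8=F, B9=E, B10=F
input #2 (p=9, y=4): events B2->S, B1->T, B4->T, B6->S, B5->F, B7->T, B9->E, B8->T; covers B1=T, B2=S, B4=T, B5=F, B6=S, B7=T, B8=T, B9=E
input #3 (p=6, y=8): events B2->E, B1->F, B3->F, B4->F, B6->S, B5->F, B7->F, B9->S, B8->F, B10->F; covers B1=F, B2=E, B3=F, B4=F, B5=F, B6=S, B7=F, B8=F, B9=S, B10=F
input #4 (p=7, y=3): events B2->S, B1->T, B4->T, B6->S, B5->F, B7->F, B9->E, B8->F, B10->F; covers B1=T, B2=S, B4=T, B5=F, B6=S, B7=F, B8=F, B9=E, B10=F
input #5 (p=7, y=5): events B2->S, B1->T, B4->T, B6->S, B5->F, B7->F, B9->E, B8->F, B10->F; covers B1=T, B2=S, B4=T, B5=F, B6=S, B7=F, B8=F, B9=E, B10=F
input #6 (p=8, y=4): events B2->S, B1->T, B4->T, B6->S, B5->F, B7->T, B9->E, B8->T; covers B1=T, B2=S, B4=T, B5=F, B6=S, B7=T, B8=T, B9=E
pool-wide coverage (16 outcomes): B1=T, B1=F, B2=S, B2=E, B3=F, B4=T, B4=F, B5=F, B6=S, B7=T, B7=F, B8=T, B8=F, B9=S, B9=E, B10=F
checked all size-1 subsets: none covers 16 outcomes (max 10/16)
at size 2, {2, 3} reaches all 16 outcomes; every lexicographically earlier size-2 subset fails

Answer: 2, 3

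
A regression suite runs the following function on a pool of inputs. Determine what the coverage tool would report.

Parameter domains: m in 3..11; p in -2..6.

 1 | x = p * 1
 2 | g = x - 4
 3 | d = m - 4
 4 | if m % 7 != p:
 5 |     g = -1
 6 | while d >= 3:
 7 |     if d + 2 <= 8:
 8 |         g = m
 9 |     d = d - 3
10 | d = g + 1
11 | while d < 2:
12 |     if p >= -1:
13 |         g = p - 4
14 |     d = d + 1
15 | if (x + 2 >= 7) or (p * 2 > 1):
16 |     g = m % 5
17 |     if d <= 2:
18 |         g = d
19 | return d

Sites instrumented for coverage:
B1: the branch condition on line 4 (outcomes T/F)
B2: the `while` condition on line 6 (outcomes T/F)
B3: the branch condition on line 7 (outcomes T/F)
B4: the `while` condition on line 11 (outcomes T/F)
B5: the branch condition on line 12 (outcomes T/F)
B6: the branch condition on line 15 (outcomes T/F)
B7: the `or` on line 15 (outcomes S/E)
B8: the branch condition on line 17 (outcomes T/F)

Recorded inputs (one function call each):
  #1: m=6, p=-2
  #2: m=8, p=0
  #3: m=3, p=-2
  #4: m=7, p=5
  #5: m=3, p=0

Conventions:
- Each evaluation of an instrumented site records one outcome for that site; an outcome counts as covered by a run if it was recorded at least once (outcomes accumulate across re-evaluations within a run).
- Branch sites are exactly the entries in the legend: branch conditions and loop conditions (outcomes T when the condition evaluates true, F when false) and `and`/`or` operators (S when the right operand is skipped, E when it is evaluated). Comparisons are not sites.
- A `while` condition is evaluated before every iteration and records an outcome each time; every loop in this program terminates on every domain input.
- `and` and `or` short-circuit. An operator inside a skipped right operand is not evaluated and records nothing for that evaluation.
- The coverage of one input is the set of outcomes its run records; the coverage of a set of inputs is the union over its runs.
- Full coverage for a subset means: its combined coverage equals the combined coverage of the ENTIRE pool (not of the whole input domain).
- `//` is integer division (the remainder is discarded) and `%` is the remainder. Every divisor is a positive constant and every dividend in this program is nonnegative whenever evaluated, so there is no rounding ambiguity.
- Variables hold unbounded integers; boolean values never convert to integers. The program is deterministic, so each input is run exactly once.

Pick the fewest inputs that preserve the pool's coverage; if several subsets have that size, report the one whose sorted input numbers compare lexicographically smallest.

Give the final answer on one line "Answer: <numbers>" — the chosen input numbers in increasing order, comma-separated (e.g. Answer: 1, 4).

#1 (m=6, p=-2) -> covered: B1=T, B2=F, B4=T, B4=F, B5=F, B6=F, B7=E
#2 (m=8, p=0) -> covered: B1=T, B2=T, B2=F, B3=T, B4=F, B6=F, B7=E
#3 (m=3, p=-2) -> covered: B1=T, B2=F, B4=T, B4=F, B5=F, B6=F, B7=E
#4 (m=7, p=5) -> covered: B1=T, B2=T, B2=F, B3=T, B4=F, B6=T, B7=S, B8=F
#5 (m=3, p=0) -> covered: B1=T, B2=F, B4=T, B4=F, B5=T, B6=F, B7=E
union over all inputs: B1=T, B2=T, B2=F, B3=T, B4=T, B4=F, B5=T, B5=F, B6=T, B6=F, B7=S, B7=E, B8=F (13 outcomes)
every size-1 subset falls short of the 13 outcomes (best: 8/13)
every size-2 subset falls short of the 13 outcomes (best: 12/13)
the canonical winner is {1, 4, 5}: size 3, full 13-outcome coverage, earliest index list among size-3 covers

Answer: 1, 4, 5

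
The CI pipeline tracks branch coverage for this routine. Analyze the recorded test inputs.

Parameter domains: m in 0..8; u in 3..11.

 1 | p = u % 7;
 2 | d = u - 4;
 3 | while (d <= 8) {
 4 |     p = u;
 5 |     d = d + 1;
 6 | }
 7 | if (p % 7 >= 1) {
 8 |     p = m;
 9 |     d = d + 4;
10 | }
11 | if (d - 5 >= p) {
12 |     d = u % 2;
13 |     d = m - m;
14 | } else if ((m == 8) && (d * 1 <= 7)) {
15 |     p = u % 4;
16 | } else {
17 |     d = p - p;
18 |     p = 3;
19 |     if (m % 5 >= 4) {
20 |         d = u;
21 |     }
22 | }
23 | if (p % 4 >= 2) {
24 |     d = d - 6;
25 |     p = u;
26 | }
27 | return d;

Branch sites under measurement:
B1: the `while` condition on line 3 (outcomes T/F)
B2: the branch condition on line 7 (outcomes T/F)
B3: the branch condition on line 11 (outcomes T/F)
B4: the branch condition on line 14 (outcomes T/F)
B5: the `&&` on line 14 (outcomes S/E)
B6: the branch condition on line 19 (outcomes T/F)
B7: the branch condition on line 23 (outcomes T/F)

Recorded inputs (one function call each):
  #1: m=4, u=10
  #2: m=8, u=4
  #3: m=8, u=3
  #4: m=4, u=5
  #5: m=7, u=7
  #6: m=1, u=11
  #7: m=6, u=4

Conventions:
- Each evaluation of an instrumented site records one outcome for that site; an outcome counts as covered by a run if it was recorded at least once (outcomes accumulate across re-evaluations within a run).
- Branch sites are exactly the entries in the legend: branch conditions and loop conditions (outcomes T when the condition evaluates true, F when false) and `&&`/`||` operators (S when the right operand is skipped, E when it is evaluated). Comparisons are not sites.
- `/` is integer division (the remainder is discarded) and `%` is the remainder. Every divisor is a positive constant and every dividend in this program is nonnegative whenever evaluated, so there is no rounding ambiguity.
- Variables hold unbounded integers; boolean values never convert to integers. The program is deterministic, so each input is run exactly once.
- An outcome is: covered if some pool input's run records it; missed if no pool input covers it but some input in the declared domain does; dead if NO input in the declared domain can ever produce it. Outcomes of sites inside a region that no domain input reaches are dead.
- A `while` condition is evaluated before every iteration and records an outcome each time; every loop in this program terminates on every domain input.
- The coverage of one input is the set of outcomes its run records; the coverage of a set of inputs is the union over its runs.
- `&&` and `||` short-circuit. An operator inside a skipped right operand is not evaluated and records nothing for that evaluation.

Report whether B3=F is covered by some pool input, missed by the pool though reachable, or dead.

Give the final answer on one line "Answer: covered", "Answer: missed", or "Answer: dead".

B3=F is recorded by pool input(s) 5 -> covered

Answer: covered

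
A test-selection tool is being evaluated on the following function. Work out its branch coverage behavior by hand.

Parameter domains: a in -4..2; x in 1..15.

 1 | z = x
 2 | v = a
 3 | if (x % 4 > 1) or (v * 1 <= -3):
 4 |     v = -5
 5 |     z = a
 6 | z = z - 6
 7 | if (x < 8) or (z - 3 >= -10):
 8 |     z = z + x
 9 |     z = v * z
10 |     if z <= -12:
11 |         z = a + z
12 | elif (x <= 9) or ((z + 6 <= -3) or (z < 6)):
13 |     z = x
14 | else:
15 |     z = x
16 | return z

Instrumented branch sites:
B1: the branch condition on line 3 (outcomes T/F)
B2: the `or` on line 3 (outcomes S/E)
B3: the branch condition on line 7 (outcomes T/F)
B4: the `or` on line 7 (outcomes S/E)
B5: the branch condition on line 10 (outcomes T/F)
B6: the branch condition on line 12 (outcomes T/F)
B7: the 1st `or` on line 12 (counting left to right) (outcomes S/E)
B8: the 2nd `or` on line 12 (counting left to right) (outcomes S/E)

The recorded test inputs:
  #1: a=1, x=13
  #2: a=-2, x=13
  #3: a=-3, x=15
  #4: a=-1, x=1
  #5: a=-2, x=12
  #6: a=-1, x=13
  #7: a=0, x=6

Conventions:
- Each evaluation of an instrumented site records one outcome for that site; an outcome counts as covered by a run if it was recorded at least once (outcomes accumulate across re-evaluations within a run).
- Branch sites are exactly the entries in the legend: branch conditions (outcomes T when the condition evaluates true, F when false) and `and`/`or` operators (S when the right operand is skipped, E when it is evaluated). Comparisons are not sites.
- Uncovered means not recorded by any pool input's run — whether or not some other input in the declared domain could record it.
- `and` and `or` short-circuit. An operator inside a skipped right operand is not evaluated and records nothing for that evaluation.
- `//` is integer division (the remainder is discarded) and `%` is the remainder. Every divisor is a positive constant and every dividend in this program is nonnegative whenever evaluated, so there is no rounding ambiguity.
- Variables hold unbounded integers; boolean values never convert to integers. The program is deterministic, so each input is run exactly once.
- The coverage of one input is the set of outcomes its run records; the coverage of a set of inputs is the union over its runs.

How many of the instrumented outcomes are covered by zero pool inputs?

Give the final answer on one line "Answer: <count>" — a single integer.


input #1 (a=1, x=13): events B2->E, B1->F, B4->E, B3->T, B5->F; covers B1=F, B2=E, B3=T, B4=E, B5=F
input #2 (a=-2, x=13): events B2->E, B1->F, B4->E, B3->T, B5->T; covers B1=F, B2=E, B3=T, B4=E, B5=T
input #3 (a=-3, x=15): events B2->S, B1->T, B4->E, B3->F, B7->E, B8->S, B6->T; covers B1=T, B2=S, B3=F, B4=E, B6=T, B7=E, B8=S
input #4 (a=-1, x=1): events B2->E, B1->F, B4->S, B3->T, B5->F; covers B1=F, B2=E, B3=T, B4=S, B5=F
input #5 (a=-2, x=12): events B2->E, B1->F, B4->E, B3->T, B5->T; covers B1=F, B2=E, B3=T, B4=E, B5=T
input #6 (a=-1, x=13): events B2->E, B1->F, B4->E, B3->T, B5->T; covers B1=F, B2=E, B3=T, B4=E, B5=T
input #7 (a=0, x=6): events B2->S, B1->T, B4->S, B3->T, B5->F; covers B1=T, B2=S, B3=T, B4=S, B5=F
union over the pool: B1=T, B1=F, B2=S, B2=E, B3=T, B3=F, B4=S, B4=E, B5=T, B5=F, B6=T, B7=E, B8=S
uncovered (3 of 16): B6=F, B7=S, B8=E
Answer: 3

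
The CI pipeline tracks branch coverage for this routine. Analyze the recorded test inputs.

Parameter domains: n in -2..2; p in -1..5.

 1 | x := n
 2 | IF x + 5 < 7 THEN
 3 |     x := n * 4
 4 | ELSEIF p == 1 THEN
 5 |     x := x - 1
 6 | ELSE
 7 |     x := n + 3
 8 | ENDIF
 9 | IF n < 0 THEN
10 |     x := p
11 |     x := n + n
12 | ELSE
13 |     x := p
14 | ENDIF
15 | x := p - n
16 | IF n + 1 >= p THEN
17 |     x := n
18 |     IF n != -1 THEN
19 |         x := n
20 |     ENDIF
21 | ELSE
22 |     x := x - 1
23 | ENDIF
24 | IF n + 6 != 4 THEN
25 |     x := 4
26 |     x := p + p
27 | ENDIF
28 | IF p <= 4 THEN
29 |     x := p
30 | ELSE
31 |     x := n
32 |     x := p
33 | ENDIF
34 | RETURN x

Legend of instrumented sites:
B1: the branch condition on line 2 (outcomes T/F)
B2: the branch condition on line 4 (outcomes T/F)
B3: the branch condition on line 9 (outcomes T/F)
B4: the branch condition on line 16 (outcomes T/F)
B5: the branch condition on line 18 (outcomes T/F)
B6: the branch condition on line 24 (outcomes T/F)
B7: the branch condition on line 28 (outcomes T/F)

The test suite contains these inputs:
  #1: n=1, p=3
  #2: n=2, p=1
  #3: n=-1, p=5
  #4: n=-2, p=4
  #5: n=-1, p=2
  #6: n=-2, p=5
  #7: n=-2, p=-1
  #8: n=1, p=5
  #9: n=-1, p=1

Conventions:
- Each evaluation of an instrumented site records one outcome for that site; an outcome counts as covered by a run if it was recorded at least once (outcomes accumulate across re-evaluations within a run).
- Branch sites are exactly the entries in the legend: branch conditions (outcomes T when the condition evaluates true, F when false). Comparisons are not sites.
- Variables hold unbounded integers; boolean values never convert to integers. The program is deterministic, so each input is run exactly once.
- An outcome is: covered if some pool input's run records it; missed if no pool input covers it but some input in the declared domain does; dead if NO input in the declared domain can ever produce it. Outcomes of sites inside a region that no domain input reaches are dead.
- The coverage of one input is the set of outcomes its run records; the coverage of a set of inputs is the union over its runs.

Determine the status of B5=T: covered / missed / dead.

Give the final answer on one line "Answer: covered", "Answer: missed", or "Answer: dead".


B5=T is recorded by pool input(s) 2, 7 -> covered
Answer: covered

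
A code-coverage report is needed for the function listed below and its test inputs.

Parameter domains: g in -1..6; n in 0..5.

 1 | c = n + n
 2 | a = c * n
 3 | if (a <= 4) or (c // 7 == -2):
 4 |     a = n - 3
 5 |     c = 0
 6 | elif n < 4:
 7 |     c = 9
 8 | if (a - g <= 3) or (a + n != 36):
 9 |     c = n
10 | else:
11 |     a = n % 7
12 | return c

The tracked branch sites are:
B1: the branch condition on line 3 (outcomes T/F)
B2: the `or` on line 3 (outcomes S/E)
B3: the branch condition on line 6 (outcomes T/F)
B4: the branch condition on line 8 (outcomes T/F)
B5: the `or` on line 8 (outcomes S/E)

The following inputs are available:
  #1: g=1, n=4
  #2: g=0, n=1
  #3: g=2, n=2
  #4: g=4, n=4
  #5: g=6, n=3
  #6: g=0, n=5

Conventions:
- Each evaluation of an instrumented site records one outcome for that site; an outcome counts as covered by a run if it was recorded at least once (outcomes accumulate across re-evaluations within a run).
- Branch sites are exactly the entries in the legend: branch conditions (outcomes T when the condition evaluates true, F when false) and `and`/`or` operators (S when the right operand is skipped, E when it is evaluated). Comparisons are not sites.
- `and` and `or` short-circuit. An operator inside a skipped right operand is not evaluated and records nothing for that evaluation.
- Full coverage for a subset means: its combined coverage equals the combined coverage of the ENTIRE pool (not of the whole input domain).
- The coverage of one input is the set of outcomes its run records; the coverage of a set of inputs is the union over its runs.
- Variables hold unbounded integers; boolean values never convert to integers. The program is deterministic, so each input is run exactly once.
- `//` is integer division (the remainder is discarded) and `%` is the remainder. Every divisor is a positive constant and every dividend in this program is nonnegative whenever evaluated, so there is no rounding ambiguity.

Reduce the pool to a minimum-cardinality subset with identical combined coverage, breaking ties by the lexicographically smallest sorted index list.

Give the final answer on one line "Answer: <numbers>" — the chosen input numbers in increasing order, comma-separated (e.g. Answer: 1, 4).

input #1 (g=1, n=4): events B2->E, B1->F, B3->F, B5->E, B4->F; covers B1=F, B2=E, B3=F, B4=F, B5=E
input #2 (g=0, n=1): events B2->S, B1->T, B5->S, B4->T; covers B1=T, B2=S, B4=T, B5=S
input #3 (g=2, n=2): events B2->E, B1->F, B3->T, B5->E, B4->T; covers B1=F, B2=E, B3=T, B4=T, B5=E
input #4 (g=4, n=4): events B2->E, B1->F, B3->F, B5->E, B4->F; covers B1=F, B2=E, B3=F, B4=F, B5=E
input #5 (g=6, n=3): events B2->E, B1->F, B3->T, B5->E, B4->T; covers B1=F, B2=E, B3=T, B4=T, B5=E
input #6 (g=0, n=5): events B2->E, B1->F, B3->F, B5->E, B4->T; covers B1=F, B2=E, B3=F, B4=T, B5=E
union over all inputs: B1=T, B1=F, B2=S, B2=E, B3=T, B3=F, B4=T, B4=F, B5=S, B5=E (10 outcomes)
size 1 is not enough: best union over all size-1 subsets is 5/10
size 2 is not enough: best union over all size-2 subsets is 9/10
the canonical winner is {1, 2, 3}: size 3, full 10-outcome coverage, earliest index list among size-3 covers

Answer: 1, 2, 3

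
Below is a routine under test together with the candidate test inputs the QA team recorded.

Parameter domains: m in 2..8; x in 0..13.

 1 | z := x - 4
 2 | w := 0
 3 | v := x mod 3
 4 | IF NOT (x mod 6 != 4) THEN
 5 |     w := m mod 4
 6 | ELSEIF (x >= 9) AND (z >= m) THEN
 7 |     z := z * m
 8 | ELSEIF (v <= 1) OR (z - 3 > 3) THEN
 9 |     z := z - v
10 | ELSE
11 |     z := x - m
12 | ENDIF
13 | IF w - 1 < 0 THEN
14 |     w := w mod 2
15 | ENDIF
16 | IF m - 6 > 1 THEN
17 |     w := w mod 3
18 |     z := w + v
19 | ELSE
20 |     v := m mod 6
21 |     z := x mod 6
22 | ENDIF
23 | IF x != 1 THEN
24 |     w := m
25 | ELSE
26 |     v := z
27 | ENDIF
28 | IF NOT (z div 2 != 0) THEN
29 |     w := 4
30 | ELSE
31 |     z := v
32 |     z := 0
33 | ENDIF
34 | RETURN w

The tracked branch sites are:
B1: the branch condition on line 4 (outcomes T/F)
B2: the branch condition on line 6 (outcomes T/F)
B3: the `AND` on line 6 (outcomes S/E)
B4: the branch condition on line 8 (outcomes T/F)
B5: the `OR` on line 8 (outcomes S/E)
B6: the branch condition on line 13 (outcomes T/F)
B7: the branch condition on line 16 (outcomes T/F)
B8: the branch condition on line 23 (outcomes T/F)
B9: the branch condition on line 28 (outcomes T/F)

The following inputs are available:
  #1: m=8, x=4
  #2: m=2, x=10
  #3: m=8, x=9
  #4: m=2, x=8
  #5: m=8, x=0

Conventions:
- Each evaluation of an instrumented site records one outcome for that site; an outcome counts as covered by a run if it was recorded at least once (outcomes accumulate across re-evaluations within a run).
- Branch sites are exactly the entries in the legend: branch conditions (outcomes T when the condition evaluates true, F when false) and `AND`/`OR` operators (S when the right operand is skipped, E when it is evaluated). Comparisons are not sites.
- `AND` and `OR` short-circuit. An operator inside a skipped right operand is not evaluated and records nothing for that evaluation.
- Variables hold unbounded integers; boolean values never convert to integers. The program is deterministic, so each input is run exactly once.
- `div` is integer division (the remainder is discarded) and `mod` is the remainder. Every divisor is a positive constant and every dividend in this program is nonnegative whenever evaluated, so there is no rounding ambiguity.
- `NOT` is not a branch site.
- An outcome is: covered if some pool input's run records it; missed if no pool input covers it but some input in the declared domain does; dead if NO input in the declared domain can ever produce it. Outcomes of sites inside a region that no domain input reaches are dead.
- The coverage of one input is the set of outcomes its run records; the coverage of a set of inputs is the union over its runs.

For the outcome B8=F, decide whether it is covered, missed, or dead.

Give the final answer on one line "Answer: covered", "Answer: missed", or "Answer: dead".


no pool input records B8=F
but domain input (m=2, x=1) does record it -> reachable, so missed
Answer: missed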